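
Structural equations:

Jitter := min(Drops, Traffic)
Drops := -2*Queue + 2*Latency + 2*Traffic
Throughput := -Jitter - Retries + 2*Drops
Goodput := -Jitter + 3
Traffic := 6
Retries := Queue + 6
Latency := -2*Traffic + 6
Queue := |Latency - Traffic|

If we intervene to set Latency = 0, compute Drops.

0

Under do(Latency=0), the mechanism Latency := -2*Traffic + 6 is discarded; Latency is fixed at 0.
Queue = |Latency - Traffic|  [with Latency=0, Traffic=6]  = 6
Drops = -2*Queue + 2*Latency + 2*Traffic  [with Queue=6, Latency=0, Traffic=6]  = 0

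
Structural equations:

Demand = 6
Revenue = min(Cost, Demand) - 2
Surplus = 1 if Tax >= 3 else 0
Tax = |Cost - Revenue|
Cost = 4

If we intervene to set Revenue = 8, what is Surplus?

1

do(Revenue=8) replaces the equation Revenue = min(Cost, Demand) - 2 with the constant Revenue = 8.
Tax = |Cost - Revenue|  [with Cost=4, Revenue=8]  = 4
Surplus = 1 if Tax >= 3 else 0  [with Tax=4]  = 1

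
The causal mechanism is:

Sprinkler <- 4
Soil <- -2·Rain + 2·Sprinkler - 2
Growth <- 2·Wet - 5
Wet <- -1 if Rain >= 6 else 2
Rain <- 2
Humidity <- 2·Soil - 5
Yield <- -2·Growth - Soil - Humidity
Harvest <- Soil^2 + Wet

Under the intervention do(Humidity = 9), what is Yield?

-9

Intervening sets Humidity = 9 and removes its equation (Humidity <- 2·Soil - 5).
Soil = -2·Rain + 2·Sprinkler - 2  [with Rain=2, Sprinkler=4]  = 2
Wet = -1 if Rain >= 6 else 2  [with Rain=2]  = 2
Growth = 2·Wet - 5  [with Wet=2]  = -1
Yield = -2·Growth - Soil - Humidity  [with Growth=-1, Soil=2, Humidity=9]  = -9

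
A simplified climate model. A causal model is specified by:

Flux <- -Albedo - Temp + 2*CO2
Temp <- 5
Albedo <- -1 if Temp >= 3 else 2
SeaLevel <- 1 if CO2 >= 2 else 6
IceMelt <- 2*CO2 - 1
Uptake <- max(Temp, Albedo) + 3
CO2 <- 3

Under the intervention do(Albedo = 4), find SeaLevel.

1

Intervening sets Albedo = 4 and removes its equation (Albedo <- -1 if Temp >= 3 else 2).
No directed path runs from Albedo to SeaLevel, so SeaLevel keeps its natural value.
SeaLevel = 1 if CO2 >= 2 else 6  [with CO2=3]  = 1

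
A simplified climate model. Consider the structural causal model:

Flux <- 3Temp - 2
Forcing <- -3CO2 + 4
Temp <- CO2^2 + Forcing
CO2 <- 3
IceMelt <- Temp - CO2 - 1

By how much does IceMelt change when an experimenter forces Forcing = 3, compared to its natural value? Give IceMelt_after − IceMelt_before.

Under do(Forcing=3), the mechanism Forcing <- -3CO2 + 4 is discarded; Forcing is fixed at 3.
Temp = CO2^2 + Forcing  [with CO2=3, Forcing=3]  = 12
IceMelt = Temp - CO2 - 1  [with Temp=12, CO2=3]  = 8
Without intervention: Forcing = -3CO2 + 4  [with CO2=3]  = -5; Temp = CO2^2 + Forcing  [with CO2=3, Forcing=-5]  = 4; IceMelt = Temp - CO2 - 1  [with Temp=4, CO2=3]  = 0.
Change = 8 − 0 = 8.

8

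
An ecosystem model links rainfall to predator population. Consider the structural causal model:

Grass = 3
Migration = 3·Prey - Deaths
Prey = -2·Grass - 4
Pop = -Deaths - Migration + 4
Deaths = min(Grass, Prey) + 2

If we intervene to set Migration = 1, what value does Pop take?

11

Intervening sets Migration = 1 and removes its equation (Migration = 3·Prey - Deaths).
Prey = -2·Grass - 4  [with Grass=3]  = -10
Deaths = min(Grass, Prey) + 2  [with Grass=3, Prey=-10]  = -8
Pop = -Deaths - Migration + 4  [with Deaths=-8, Migration=1]  = 11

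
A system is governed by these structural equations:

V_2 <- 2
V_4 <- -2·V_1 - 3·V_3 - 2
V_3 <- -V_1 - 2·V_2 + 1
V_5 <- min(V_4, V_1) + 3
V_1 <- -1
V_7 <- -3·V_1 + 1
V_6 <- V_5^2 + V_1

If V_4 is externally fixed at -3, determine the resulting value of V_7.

4

The intervention breaks the incoming arrows to V_4: V_4 <- -2·V_1 - 3·V_3 - 2 no longer applies, and V_4 = -3.
No directed path runs from V_4 to V_7, so V_7 keeps its natural value.
V_7 = -3·V_1 + 1  [with V_1=-1]  = 4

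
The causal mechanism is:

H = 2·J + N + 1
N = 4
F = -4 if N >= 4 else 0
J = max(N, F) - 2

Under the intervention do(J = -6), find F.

-4

Under do(J=-6), the mechanism J = max(N, F) - 2 is discarded; J is fixed at -6.
Since F is not a descendant of the intervened variable, it is unaffected.
F = -4 if N >= 4 else 0  [with N=4]  = -4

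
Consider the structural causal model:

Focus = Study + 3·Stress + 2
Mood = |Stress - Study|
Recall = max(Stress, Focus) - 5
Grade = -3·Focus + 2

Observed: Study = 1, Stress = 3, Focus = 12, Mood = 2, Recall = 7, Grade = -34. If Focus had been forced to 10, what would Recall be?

5

do(Focus=10) replaces the equation Focus = Study + 3·Stress + 2 with the constant Focus = 10.
Recall = max(Stress, Focus) - 5  [with Stress=3, Focus=10]  = 5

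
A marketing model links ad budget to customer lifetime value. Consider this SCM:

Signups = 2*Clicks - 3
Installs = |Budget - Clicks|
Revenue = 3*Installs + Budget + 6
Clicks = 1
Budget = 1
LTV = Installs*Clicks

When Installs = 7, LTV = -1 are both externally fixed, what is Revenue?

The joint intervention fixes Installs = 7, LTV = -1, removing each variable's own equation.
Revenue = 3*Installs + Budget + 6  [with Installs=7, Budget=1]  = 28

28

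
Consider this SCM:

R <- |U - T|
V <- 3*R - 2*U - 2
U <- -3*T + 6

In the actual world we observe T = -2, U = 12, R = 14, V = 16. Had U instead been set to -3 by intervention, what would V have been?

Under do(U=-3), the mechanism U <- -3*T + 6 is discarded; U is fixed at -3.
R = |U - T|  [with U=-3, T=-2]  = 1
V = 3*R - 2*U - 2  [with R=1, U=-3]  = 7

7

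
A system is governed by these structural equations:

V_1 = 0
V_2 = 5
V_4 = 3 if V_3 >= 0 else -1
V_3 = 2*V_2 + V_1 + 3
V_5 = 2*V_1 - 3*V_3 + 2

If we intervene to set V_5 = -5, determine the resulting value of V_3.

13

do(V_5=-5) replaces the equation V_5 = 2*V_1 - 3*V_3 + 2 with the constant V_5 = -5.
V_3 is not downstream of the intervention, so its value is determined by the original equations.
V_3 = 2*V_2 + V_1 + 3  [with V_2=5, V_1=0]  = 13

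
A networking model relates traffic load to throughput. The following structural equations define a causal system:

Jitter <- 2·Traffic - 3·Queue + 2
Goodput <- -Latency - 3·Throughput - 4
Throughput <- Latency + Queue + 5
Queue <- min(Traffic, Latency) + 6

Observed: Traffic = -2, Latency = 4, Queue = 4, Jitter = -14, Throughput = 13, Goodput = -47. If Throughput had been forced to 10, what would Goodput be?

-38

The intervention breaks the incoming arrows to Throughput: Throughput <- Latency + Queue + 5 no longer applies, and Throughput = 10.
Goodput = -Latency - 3·Throughput - 4  [with Latency=4, Throughput=10]  = -38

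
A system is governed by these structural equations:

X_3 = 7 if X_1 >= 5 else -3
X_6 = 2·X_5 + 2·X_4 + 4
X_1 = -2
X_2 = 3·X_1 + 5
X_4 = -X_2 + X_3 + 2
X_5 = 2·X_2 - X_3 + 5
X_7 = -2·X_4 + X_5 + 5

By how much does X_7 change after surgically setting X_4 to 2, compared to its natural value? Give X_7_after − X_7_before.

-4

The intervention breaks the incoming arrows to X_4: X_4 = -X_2 + X_3 + 2 no longer applies, and X_4 = 2.
X_2 = 3·X_1 + 5  [with X_1=-2]  = -1
X_3 = 7 if X_1 >= 5 else -3  [with X_1=-2]  = -3
X_5 = 2·X_2 - X_3 + 5  [with X_2=-1, X_3=-3]  = 6
X_7 = -2·X_4 + X_5 + 5  [with X_4=2, X_5=6]  = 7
Without intervention: X_2 = 3·X_1 + 5  [with X_1=-2]  = -1; X_3 = 7 if X_1 >= 5 else -3  [with X_1=-2]  = -3; X_4 = -X_2 + X_3 + 2  [with X_2=-1, X_3=-3]  = 0; X_5 = 2·X_2 - X_3 + 5  [with X_2=-1, X_3=-3]  = 6; X_7 = -2·X_4 + X_5 + 5  [with X_4=0, X_5=6]  = 11.
Change = 7 − 11 = -4.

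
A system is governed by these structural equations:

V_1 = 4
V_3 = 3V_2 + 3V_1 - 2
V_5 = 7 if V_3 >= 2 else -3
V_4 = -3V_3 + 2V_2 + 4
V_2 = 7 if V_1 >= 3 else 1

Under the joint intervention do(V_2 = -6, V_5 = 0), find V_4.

The joint intervention fixes V_2 = -6, V_5 = 0, removing each variable's own equation.
V_3 = 3V_2 + 3V_1 - 2  [with V_2=-6, V_1=4]  = -8
V_4 = -3V_3 + 2V_2 + 4  [with V_3=-8, V_2=-6]  = 16

16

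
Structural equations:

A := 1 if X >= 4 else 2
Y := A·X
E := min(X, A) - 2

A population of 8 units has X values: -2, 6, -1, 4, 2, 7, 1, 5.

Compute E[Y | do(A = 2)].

5.5

do(A=2) breaks A's dependence on X. With A=2 fixed, Y across the units is -4, 12, -2, 8, 4, 14, 2, 10, mean 5.5.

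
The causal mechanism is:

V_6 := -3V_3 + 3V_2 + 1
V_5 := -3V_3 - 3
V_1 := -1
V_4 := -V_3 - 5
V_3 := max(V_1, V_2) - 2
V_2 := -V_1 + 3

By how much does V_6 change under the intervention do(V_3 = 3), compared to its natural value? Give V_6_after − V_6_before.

-3

The intervention breaks the incoming arrows to V_3: V_3 := max(V_1, V_2) - 2 no longer applies, and V_3 = 3.
V_2 = -V_1 + 3  [with V_1=-1]  = 4
V_6 = -3V_3 + 3V_2 + 1  [with V_3=3, V_2=4]  = 4
Without intervention: V_2 = -V_1 + 3  [with V_1=-1]  = 4; V_3 = max(V_1, V_2) - 2  [with V_1=-1, V_2=4]  = 2; V_6 = -3V_3 + 3V_2 + 1  [with V_3=2, V_2=4]  = 7.
Change = 4 − 7 = -3.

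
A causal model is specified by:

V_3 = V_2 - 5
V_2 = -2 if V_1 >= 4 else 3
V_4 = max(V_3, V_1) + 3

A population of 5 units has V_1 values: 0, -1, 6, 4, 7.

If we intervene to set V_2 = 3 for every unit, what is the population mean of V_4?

6.2

Under do(V_2=3), V_2's equation is replaced by V_2=3 for every unit. Per-unit V_4: 3, 2, 9, 7, 10. Mean = 6.2.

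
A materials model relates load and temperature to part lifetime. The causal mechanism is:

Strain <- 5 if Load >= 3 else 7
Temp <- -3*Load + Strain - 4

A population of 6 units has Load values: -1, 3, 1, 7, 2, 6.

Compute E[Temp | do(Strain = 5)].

do(Strain=5) breaks Strain's dependence on Load. With Strain=5 fixed, Temp across the units is 4, -8, -2, -20, -5, -17, mean -8.

-8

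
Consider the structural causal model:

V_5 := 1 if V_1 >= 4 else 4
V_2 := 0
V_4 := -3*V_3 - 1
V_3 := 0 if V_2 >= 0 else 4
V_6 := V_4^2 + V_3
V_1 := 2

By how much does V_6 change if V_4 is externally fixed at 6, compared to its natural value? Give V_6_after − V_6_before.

Under do(V_4=6), the mechanism V_4 := -3*V_3 - 1 is discarded; V_4 is fixed at 6.
V_3 = 0 if V_2 >= 0 else 4  [with V_2=0]  = 0
V_6 = V_4^2 + V_3  [with V_4=6, V_3=0]  = 36
Without intervention: V_3 = 0 if V_2 >= 0 else 4  [with V_2=0]  = 0; V_4 = -3*V_3 - 1  [with V_3=0]  = -1; V_6 = V_4^2 + V_3  [with V_4=-1, V_3=0]  = 1.
Change = 36 − 1 = 35.

35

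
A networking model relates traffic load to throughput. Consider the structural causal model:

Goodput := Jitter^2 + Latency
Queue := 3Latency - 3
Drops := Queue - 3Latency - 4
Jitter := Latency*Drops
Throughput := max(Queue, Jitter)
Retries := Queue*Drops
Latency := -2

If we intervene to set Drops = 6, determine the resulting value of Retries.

The intervention breaks the incoming arrows to Drops: Drops := Queue - 3Latency - 4 no longer applies, and Drops = 6.
Queue = 3Latency - 3  [with Latency=-2]  = -9
Retries = Queue*Drops  [with Queue=-9, Drops=6]  = -54

-54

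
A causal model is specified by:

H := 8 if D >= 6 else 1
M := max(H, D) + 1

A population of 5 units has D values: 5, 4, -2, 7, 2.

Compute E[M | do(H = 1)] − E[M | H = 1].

Every unit gets H=1 under the intervention. M values become 6, 5, 2, 8, 3; E[M|do(H=1)] = 4.8.
Observing H=1 restricts to units where H's equation naturally yields 1: D ∈ {5, 4, -2, 2}. In that subpopulation M = 6, 5, 2, 3, mean 4.
Difference = 4.8 − 4 = 0.8.

0.8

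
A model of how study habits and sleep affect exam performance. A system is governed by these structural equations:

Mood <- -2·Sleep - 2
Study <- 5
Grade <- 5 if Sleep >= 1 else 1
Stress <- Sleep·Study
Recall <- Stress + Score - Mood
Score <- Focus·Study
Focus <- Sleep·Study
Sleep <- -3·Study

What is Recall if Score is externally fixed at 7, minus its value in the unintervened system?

Under do(Score=7), the mechanism Score <- Focus·Study is discarded; Score is fixed at 7.
Sleep = -3·Study  [with Study=5]  = -15
Stress = Sleep·Study  [with Sleep=-15, Study=5]  = -75
Mood = -2·Sleep - 2  [with Sleep=-15]  = 28
Recall = Stress + Score - Mood  [with Stress=-75, Score=7, Mood=28]  = -96
Without intervention: Sleep = -3·Study  [with Study=5]  = -15; Stress = Sleep·Study  [with Sleep=-15, Study=5]  = -75; Focus = Sleep·Study  [with Sleep=-15, Study=5]  = -75; Score = Focus·Study  [with Focus=-75, Study=5]  = -375; Mood = -2·Sleep - 2  [with Sleep=-15]  = 28; Recall = Stress + Score - Mood  [with Stress=-75, Score=-375, Mood=28]  = -478.
Change = -96 − (-478) = 382.

382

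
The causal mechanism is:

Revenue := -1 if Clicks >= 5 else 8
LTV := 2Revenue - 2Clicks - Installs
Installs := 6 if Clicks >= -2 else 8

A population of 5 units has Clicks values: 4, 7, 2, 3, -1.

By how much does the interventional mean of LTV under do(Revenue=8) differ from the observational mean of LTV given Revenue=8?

Under do(Revenue=8), Revenue's equation is replaced by Revenue=8 for every unit. Per-unit LTV: 2, -4, 6, 4, 12. Mean = 4.
Observing Revenue=8 restricts to units where Revenue's equation naturally yields 8: Clicks ∈ {4, 2, 3, -1}. In that subpopulation LTV = 2, 6, 4, 12, mean 6.
Difference = 4 − 6 = -2.

-2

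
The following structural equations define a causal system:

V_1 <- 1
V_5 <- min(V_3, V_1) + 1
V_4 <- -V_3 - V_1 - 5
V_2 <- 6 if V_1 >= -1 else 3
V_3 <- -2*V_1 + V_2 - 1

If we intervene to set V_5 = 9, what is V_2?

Under do(V_5=9), the mechanism V_5 <- min(V_3, V_1) + 1 is discarded; V_5 is fixed at 9.
No directed path runs from V_5 to V_2, so V_2 keeps its natural value.
V_2 = 6 if V_1 >= -1 else 3  [with V_1=1]  = 6

6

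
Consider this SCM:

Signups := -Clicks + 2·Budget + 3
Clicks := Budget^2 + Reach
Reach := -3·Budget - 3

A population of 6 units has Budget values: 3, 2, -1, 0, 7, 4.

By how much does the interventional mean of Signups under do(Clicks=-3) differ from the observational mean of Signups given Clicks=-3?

Under do(Clicks=-3), Clicks's equation is replaced by Clicks=-3 for every unit. Per-unit Signups: 12, 10, 4, 6, 20, 14. Mean = 11.
Conditioning on Clicks=-3 selects the 2 unit(s) with Budget ∈ {3, 0}. Their Signups values: 12, 6. Mean = 9.
Difference = 11 − 9 = 2.

2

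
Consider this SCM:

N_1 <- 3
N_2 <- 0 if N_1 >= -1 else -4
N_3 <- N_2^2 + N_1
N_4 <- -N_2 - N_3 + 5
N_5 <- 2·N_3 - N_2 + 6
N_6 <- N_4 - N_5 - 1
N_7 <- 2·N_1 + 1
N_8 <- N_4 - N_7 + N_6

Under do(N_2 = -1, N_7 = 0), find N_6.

-14

Under do(N_2 = -1, N_7 = 0), each intervened variable's structural equation is replaced by its fixed value.
N_3 = N_2^2 + N_1  [with N_2=-1, N_1=3]  = 4
N_4 = -N_2 - N_3 + 5  [with N_2=-1, N_3=4]  = 2
N_5 = 2·N_3 - N_2 + 6  [with N_3=4, N_2=-1]  = 15
N_6 = N_4 - N_5 - 1  [with N_4=2, N_5=15]  = -14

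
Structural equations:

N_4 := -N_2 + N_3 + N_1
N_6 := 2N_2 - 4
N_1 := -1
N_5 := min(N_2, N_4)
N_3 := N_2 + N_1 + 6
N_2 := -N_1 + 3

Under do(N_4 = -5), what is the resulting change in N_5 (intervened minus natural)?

Intervening sets N_4 = -5 and removes its equation (N_4 := -N_2 + N_3 + N_1).
N_2 = -N_1 + 3  [with N_1=-1]  = 4
N_5 = min(N_2, N_4)  [with N_2=4, N_4=-5]  = -5
Without intervention: N_2 = -N_1 + 3  [with N_1=-1]  = 4; N_3 = N_2 + N_1 + 6  [with N_2=4, N_1=-1]  = 9; N_4 = -N_2 + N_3 + N_1  [with N_2=4, N_3=9, N_1=-1]  = 4; N_5 = min(N_2, N_4)  [with N_2=4, N_4=4]  = 4.
Change = -5 − 4 = -9.

-9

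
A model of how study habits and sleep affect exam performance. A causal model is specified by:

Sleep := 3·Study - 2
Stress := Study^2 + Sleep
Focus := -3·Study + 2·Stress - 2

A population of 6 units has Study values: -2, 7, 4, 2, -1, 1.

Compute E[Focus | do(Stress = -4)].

-15.5

The intervention sets Stress=-4 in all 6 units regardless of Study. Recomputing Focus per unit gives -4, -31, -22, -16, -7, -13; average -15.5.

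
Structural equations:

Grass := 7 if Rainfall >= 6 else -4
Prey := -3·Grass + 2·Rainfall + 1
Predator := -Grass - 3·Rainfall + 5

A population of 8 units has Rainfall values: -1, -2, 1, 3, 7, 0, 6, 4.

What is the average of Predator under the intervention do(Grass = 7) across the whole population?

-8.75

The intervention sets Grass=7 in all 8 units regardless of Rainfall. Recomputing Predator per unit gives 1, 4, -5, -11, -23, -2, -20, -14; average -8.75.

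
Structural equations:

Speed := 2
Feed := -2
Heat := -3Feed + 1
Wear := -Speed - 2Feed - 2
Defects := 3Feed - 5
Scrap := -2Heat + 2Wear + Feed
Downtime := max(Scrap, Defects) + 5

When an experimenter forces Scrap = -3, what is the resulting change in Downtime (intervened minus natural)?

8

Intervening sets Scrap = -3 and removes its equation (Scrap := -2Heat + 2Wear + Feed).
Defects = 3Feed - 5  [with Feed=-2]  = -11
Downtime = max(Scrap, Defects) + 5  [with Scrap=-3, Defects=-11]  = 2
Without intervention: Heat = -3Feed + 1  [with Feed=-2]  = 7; Wear = -Speed - 2Feed - 2  [with Speed=2, Feed=-2]  = 0; Defects = 3Feed - 5  [with Feed=-2]  = -11; Scrap = -2Heat + 2Wear + Feed  [with Heat=7, Wear=0, Feed=-2]  = -16; Downtime = max(Scrap, Defects) + 5  [with Scrap=-16, Defects=-11]  = -6.
Change = 2 − (-6) = 8.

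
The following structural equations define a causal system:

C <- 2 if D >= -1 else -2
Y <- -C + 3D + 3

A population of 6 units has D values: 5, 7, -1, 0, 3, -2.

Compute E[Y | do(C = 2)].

7

Under do(C=2), C's equation is replaced by C=2 for every unit. Per-unit Y: 16, 22, -2, 1, 10, -5. Mean = 7.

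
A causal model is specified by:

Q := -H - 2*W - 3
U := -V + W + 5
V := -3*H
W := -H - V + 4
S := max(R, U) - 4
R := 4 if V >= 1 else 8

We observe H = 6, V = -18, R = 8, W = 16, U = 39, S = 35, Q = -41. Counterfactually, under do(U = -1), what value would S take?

The intervention breaks the incoming arrows to U: U := -V + W + 5 no longer applies, and U = -1.
V = -3*H  [with H=6]  = -18
R = 4 if V >= 1 else 8  [with V=-18]  = 8
S = max(R, U) - 4  [with R=8, U=-1]  = 4

4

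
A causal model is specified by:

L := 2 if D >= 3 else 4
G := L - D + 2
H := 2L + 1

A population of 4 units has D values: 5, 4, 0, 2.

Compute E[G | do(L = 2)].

1.25

Every unit gets L=2 under the intervention. G values become -1, 0, 4, 2; E[G|do(L=2)] = 1.25.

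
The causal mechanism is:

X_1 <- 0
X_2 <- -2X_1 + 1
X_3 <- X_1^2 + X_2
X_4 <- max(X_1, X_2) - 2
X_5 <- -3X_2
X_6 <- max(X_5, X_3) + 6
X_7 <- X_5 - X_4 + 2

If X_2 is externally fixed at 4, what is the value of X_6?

Under do(X_2=4), the mechanism X_2 <- -2X_1 + 1 is discarded; X_2 is fixed at 4.
X_3 = X_1^2 + X_2  [with X_1=0, X_2=4]  = 4
X_5 = -3X_2  [with X_2=4]  = -12
X_6 = max(X_5, X_3) + 6  [with X_5=-12, X_3=4]  = 10

10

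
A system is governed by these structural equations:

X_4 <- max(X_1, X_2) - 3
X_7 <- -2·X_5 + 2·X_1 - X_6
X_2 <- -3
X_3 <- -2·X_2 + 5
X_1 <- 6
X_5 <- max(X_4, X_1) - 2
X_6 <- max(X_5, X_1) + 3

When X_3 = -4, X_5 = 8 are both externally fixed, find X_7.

Under do(X_3 = -4, X_5 = 8), each intervened variable's structural equation is replaced by its fixed value.
X_6 = max(X_5, X_1) + 3  [with X_5=8, X_1=6]  = 11
X_7 = -2·X_5 + 2·X_1 - X_6  [with X_5=8, X_1=6, X_6=11]  = -15

-15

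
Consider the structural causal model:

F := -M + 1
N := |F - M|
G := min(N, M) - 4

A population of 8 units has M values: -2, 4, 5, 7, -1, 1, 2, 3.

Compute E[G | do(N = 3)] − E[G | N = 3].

Every unit gets N=3 under the intervention. G values become -6, -1, -1, -1, -5, -3, -2, -1; E[G|do(N=3)] = -2.5.
Conditioning on N=3 selects the 2 unit(s) with M ∈ {-1, 2}. Their G values: -5, -2. Mean = -3.5.
Difference = -2.5 − (-3.5) = 1.

1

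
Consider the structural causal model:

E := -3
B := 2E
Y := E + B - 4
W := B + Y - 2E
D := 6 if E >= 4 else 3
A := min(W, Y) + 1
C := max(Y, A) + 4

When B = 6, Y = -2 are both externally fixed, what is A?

Under do(B = 6, Y = -2), each intervened variable's structural equation is replaced by its fixed value.
W = B + Y - 2E  [with B=6, Y=-2, E=-3]  = 10
A = min(W, Y) + 1  [with W=10, Y=-2]  = -1

-1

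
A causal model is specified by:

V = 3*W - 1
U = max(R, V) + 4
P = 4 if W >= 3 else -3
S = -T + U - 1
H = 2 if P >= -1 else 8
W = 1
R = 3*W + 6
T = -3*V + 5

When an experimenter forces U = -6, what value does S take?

Intervening sets U = -6 and removes its equation (U = max(R, V) + 4).
V = 3*W - 1  [with W=1]  = 2
T = -3*V + 5  [with V=2]  = -1
S = -T + U - 1  [with T=-1, U=-6]  = -6

-6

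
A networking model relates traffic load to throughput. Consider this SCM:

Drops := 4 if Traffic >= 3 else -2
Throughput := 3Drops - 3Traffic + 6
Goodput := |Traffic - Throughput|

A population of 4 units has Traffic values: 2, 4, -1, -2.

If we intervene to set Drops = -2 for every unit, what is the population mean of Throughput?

Every unit gets Drops=-2 under the intervention. Throughput values become -6, -12, 3, 6; E[Throughput|do(Drops=-2)] = -2.25.

-2.25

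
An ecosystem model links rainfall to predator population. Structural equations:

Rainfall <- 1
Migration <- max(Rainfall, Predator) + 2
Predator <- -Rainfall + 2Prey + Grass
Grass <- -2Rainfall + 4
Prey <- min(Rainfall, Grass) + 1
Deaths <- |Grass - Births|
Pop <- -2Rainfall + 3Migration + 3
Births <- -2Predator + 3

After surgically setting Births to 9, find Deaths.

7

The intervention breaks the incoming arrows to Births: Births <- -2Predator + 3 no longer applies, and Births = 9.
Grass = -2Rainfall + 4  [with Rainfall=1]  = 2
Deaths = |Grass - Births|  [with Grass=2, Births=9]  = 7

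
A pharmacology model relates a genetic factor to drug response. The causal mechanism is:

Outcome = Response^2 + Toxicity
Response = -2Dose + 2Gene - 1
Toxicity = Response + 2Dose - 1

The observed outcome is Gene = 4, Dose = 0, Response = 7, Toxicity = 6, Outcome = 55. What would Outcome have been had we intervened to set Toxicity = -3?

Intervening sets Toxicity = -3 and removes its equation (Toxicity = Response + 2Dose - 1).
Response = -2Dose + 2Gene - 1  [with Dose=0, Gene=4]  = 7
Outcome = Response^2 + Toxicity  [with Response=7, Toxicity=-3]  = 46

46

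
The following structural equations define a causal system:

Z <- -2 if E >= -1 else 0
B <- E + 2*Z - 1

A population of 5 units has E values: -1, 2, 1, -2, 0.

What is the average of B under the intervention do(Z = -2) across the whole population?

The intervention sets Z=-2 in all 5 units regardless of E. Recomputing B per unit gives -6, -3, -4, -7, -5; average -5.

-5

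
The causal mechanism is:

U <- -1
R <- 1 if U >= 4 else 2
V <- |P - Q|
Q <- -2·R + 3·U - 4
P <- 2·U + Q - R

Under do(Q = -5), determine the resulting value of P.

The intervention breaks the incoming arrows to Q: Q <- -2·R + 3·U - 4 no longer applies, and Q = -5.
R = 1 if U >= 4 else 2  [with U=-1]  = 2
P = 2·U + Q - R  [with U=-1, Q=-5, R=2]  = -9

-9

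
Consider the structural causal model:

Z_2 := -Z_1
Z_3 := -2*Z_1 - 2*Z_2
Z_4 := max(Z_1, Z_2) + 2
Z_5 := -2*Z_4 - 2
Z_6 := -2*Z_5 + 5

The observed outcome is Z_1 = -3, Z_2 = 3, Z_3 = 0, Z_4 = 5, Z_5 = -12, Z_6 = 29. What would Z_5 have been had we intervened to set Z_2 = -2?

-2

do(Z_2=-2) replaces the equation Z_2 := -Z_1 with the constant Z_2 = -2.
Z_4 = max(Z_1, Z_2) + 2  [with Z_1=-3, Z_2=-2]  = 0
Z_5 = -2*Z_4 - 2  [with Z_4=0]  = -2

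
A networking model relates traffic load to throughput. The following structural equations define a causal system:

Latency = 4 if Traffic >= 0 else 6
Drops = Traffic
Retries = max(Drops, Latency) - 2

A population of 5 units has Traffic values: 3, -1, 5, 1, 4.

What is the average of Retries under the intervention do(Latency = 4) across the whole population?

do(Latency=4) breaks Latency's dependence on Traffic. With Latency=4 fixed, Retries across the units is 2, 2, 3, 2, 2, mean 2.2.

2.2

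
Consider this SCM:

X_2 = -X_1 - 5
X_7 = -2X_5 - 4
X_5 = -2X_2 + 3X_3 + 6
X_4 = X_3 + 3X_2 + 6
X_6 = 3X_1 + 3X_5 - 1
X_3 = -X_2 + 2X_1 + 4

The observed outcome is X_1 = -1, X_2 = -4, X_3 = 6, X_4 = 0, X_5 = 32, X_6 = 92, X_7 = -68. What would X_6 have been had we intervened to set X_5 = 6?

The intervention breaks the incoming arrows to X_5: X_5 = -2X_2 + 3X_3 + 6 no longer applies, and X_5 = 6.
X_6 = 3X_1 + 3X_5 - 1  [with X_1=-1, X_5=6]  = 14

14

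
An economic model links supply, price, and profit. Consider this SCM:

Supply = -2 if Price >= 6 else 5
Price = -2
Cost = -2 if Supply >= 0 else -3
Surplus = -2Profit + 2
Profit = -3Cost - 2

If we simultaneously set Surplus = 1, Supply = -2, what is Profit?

7

Setting Surplus = 1, Supply = -2 by intervention discards those variables' equations.
Cost = -2 if Supply >= 0 else -3  [with Supply=-2]  = -3
Profit = -3Cost - 2  [with Cost=-3]  = 7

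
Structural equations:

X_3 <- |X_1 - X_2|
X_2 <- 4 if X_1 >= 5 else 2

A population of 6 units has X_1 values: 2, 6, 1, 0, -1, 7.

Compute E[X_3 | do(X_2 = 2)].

2.5

Every unit gets X_2=2 under the intervention. X_3 values become 0, 4, 1, 2, 3, 5; E[X_3|do(X_2=2)] = 2.5.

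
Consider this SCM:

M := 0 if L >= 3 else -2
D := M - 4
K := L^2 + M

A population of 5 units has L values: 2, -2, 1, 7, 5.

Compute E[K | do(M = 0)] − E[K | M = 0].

-20.4

Under do(M=0), M's equation is replaced by M=0 for every unit. Per-unit K: 4, 4, 1, 49, 25. Mean = 16.6.
E[K|M=0] averages over only the 2 units with M=0 (L = 7, 5): K = 49, 25, mean 37.
Difference = 16.6 − 37 = -20.4.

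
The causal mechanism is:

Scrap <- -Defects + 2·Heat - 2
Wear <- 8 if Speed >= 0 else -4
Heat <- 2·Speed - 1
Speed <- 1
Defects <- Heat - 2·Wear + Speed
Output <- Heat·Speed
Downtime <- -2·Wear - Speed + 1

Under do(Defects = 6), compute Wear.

8

Under do(Defects=6), the mechanism Defects <- Heat - 2·Wear + Speed is discarded; Defects is fixed at 6.
Since Wear is not a descendant of the intervened variable, it is unaffected.
Wear = 8 if Speed >= 0 else -4  [with Speed=1]  = 8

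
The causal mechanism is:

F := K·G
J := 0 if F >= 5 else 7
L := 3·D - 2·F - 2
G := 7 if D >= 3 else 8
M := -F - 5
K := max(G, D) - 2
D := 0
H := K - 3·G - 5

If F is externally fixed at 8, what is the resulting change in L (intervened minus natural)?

80

The intervention breaks the incoming arrows to F: F := K·G no longer applies, and F = 8.
L = 3·D - 2·F - 2  [with D=0, F=8]  = -18
Without intervention: G = 7 if D >= 3 else 8  [with D=0]  = 8; K = max(G, D) - 2  [with G=8, D=0]  = 6; F = K·G  [with K=6, G=8]  = 48; L = 3·D - 2·F - 2  [with D=0, F=48]  = -98.
Change = -18 − (-98) = 80.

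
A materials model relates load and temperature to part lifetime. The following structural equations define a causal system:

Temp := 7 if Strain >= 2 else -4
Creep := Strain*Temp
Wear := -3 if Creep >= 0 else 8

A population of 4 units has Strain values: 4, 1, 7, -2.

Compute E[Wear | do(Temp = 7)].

Under do(Temp=7), Temp's equation is replaced by Temp=7 for every unit. Per-unit Wear: -3, -3, -3, 8. Mean = -0.25.

-0.25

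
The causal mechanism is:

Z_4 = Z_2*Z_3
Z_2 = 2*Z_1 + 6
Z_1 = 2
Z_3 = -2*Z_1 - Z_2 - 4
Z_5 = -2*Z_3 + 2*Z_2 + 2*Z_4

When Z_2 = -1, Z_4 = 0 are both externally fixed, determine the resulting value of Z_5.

Setting Z_2 = -1, Z_4 = 0 by intervention discards those variables' equations.
Z_3 = -2*Z_1 - Z_2 - 4  [with Z_1=2, Z_2=-1]  = -7
Z_5 = -2*Z_3 + 2*Z_2 + 2*Z_4  [with Z_3=-7, Z_2=-1, Z_4=0]  = 12

12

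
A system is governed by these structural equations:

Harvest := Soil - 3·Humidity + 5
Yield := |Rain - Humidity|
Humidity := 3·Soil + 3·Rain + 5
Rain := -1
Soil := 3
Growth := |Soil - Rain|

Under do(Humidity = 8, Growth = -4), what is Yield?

9

The joint intervention fixes Humidity = 8, Growth = -4, removing each variable's own equation.
Yield = |Rain - Humidity|  [with Rain=-1, Humidity=8]  = 9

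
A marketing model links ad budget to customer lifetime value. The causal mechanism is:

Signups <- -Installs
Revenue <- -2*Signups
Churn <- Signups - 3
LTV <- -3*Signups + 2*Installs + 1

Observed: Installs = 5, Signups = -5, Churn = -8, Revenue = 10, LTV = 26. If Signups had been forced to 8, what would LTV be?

-13

do(Signups=8) replaces the equation Signups <- -Installs with the constant Signups = 8.
LTV = -3*Signups + 2*Installs + 1  [with Signups=8, Installs=5]  = -13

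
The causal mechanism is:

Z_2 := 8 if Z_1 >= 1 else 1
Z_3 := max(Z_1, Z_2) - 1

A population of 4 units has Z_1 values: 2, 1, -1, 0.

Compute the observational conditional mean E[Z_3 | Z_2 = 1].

Conditioning on Z_2=1 selects the 2 unit(s) with Z_1 ∈ {-1, 0}. Their Z_3 values: 0, 0. Mean = 0.

0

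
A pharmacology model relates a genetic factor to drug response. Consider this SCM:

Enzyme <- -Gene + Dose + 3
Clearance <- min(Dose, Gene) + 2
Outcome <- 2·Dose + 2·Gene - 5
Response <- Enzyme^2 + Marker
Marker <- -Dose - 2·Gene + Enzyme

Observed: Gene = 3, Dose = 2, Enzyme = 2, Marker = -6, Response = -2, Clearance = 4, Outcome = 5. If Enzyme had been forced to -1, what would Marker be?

-9

The intervention breaks the incoming arrows to Enzyme: Enzyme <- -Gene + Dose + 3 no longer applies, and Enzyme = -1.
Marker = -Dose - 2·Gene + Enzyme  [with Dose=2, Gene=3, Enzyme=-1]  = -9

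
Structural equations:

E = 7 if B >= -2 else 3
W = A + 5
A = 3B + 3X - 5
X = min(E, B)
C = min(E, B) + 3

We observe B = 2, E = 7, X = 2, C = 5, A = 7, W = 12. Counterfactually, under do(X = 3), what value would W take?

15

The intervention breaks the incoming arrows to X: X = min(E, B) no longer applies, and X = 3.
A = 3B + 3X - 5  [with B=2, X=3]  = 10
W = A + 5  [with A=10]  = 15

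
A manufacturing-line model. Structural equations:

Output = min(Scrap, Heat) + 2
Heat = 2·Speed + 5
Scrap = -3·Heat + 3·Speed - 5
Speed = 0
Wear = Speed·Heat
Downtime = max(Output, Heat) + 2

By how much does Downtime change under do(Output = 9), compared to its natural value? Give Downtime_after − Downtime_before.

4

The intervention breaks the incoming arrows to Output: Output = min(Scrap, Heat) + 2 no longer applies, and Output = 9.
Heat = 2·Speed + 5  [with Speed=0]  = 5
Downtime = max(Output, Heat) + 2  [with Output=9, Heat=5]  = 11
Without intervention: Heat = 2·Speed + 5  [with Speed=0]  = 5; Scrap = -3·Heat + 3·Speed - 5  [with Heat=5, Speed=0]  = -20; Output = min(Scrap, Heat) + 2  [with Scrap=-20, Heat=5]  = -18; Downtime = max(Output, Heat) + 2  [with Output=-18, Heat=5]  = 7.
Change = 11 − 7 = 4.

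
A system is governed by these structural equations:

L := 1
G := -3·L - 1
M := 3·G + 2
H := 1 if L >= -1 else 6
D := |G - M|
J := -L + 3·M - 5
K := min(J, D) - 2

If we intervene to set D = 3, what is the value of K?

-38

Under do(D=3), the mechanism D := |G - M| is discarded; D is fixed at 3.
G = -3·L - 1  [with L=1]  = -4
M = 3·G + 2  [with G=-4]  = -10
J = -L + 3·M - 5  [with L=1, M=-10]  = -36
K = min(J, D) - 2  [with J=-36, D=3]  = -38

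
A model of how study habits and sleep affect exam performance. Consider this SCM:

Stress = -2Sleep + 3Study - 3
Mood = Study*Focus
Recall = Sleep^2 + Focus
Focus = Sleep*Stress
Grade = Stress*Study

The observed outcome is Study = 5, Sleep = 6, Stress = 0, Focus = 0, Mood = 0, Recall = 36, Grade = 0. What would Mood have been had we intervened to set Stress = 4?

120

do(Stress=4) replaces the equation Stress = -2Sleep + 3Study - 3 with the constant Stress = 4.
Focus = Sleep*Stress  [with Sleep=6, Stress=4]  = 24
Mood = Study*Focus  [with Study=5, Focus=24]  = 120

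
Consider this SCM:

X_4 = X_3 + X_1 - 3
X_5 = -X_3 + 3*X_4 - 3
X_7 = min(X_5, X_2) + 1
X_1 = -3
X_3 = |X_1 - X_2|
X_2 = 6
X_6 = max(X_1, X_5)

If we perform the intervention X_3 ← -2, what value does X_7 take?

-24

The intervention breaks the incoming arrows to X_3: X_3 = |X_1 - X_2| no longer applies, and X_3 = -2.
X_4 = X_3 + X_1 - 3  [with X_3=-2, X_1=-3]  = -8
X_5 = -X_3 + 3*X_4 - 3  [with X_3=-2, X_4=-8]  = -25
X_7 = min(X_5, X_2) + 1  [with X_5=-25, X_2=6]  = -24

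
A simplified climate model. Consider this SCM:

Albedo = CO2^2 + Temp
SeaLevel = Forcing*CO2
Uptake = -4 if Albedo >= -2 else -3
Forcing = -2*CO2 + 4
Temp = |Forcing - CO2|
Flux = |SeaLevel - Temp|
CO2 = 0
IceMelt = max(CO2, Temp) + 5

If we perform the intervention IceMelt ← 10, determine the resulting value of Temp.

4

Under do(IceMelt=10), the mechanism IceMelt = max(CO2, Temp) + 5 is discarded; IceMelt is fixed at 10.
Since Temp is not a descendant of the intervened variable, it is unaffected.
Forcing = -2*CO2 + 4  [with CO2=0]  = 4
Temp = |Forcing - CO2|  [with Forcing=4, CO2=0]  = 4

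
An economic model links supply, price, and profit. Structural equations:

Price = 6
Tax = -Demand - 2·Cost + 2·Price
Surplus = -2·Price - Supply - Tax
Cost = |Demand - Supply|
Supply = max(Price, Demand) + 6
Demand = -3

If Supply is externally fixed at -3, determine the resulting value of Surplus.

The intervention breaks the incoming arrows to Supply: Supply = max(Price, Demand) + 6 no longer applies, and Supply = -3.
Cost = |Demand - Supply|  [with Demand=-3, Supply=-3]  = 0
Tax = -Demand - 2·Cost + 2·Price  [with Demand=-3, Cost=0, Price=6]  = 15
Surplus = -2·Price - Supply - Tax  [with Price=6, Supply=-3, Tax=15]  = -24

-24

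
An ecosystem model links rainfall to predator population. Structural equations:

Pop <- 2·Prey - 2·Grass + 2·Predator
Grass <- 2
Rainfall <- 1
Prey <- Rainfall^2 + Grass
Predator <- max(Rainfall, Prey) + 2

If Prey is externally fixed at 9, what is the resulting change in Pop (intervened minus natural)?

24

do(Prey=9) replaces the equation Prey <- Rainfall^2 + Grass with the constant Prey = 9.
Predator = max(Rainfall, Prey) + 2  [with Rainfall=1, Prey=9]  = 11
Pop = 2·Prey - 2·Grass + 2·Predator  [with Prey=9, Grass=2, Predator=11]  = 36
Without intervention: Prey = Rainfall^2 + Grass  [with Rainfall=1, Grass=2]  = 3; Predator = max(Rainfall, Prey) + 2  [with Rainfall=1, Prey=3]  = 5; Pop = 2·Prey - 2·Grass + 2·Predator  [with Prey=3, Grass=2, Predator=5]  = 12.
Change = 36 − 12 = 24.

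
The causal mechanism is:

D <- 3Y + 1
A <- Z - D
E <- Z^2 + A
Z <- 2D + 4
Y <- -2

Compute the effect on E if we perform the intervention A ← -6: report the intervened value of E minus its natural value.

Intervening sets A = -6 and removes its equation (A <- Z - D).
D = 3Y + 1  [with Y=-2]  = -5
Z = 2D + 4  [with D=-5]  = -6
E = Z^2 + A  [with Z=-6, A=-6]  = 30
Without intervention: D = 3Y + 1  [with Y=-2]  = -5; Z = 2D + 4  [with D=-5]  = -6; A = Z - D  [with Z=-6, D=-5]  = -1; E = Z^2 + A  [with Z=-6, A=-1]  = 35.
Change = 30 − 35 = -5.

-5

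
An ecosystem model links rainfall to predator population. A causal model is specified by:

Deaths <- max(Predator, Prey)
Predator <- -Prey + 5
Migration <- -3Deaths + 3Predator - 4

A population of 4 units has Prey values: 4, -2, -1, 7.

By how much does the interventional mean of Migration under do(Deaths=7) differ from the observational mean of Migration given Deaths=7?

Under do(Deaths=7), Deaths's equation is replaced by Deaths=7 for every unit. Per-unit Migration: -22, -4, -7, -31. Mean = -16.
E[Migration|Deaths=7] averages over only the 2 units with Deaths=7 (Prey = -2, 7): Migration = -4, -31, mean -17.5.
Difference = -16 − (-17.5) = 1.5.

1.5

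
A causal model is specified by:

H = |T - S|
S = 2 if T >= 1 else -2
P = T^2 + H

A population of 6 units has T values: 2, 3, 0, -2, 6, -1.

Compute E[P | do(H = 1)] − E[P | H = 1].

Under do(H=1), H's equation is replaced by H=1 for every unit. Per-unit P: 5, 10, 1, 5, 37, 2. Mean = 10.
Conditioning on H=1 selects the 2 unit(s) with T ∈ {3, -1}. Their P values: 10, 2. Mean = 6.
Difference = 10 − 6 = 4.

4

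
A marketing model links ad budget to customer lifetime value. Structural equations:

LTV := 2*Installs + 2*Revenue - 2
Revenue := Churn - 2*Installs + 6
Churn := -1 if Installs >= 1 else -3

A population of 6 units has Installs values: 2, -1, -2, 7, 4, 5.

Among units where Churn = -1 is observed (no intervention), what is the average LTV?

-1

Observing Churn=-1 restricts to units where Churn's equation naturally yields -1: Installs ∈ {2, 7, 4, 5}. In that subpopulation LTV = 4, -6, 0, -2, mean -1.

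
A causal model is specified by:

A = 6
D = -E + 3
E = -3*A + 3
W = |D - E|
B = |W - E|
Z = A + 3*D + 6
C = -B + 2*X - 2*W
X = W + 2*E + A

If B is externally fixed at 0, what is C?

do(B=0) replaces the equation B = |W - E| with the constant B = 0.
E = -3*A + 3  [with A=6]  = -15
D = -E + 3  [with E=-15]  = 18
W = |D - E|  [with D=18, E=-15]  = 33
X = W + 2*E + A  [with W=33, E=-15, A=6]  = 9
C = -B + 2*X - 2*W  [with B=0, X=9, W=33]  = -48

-48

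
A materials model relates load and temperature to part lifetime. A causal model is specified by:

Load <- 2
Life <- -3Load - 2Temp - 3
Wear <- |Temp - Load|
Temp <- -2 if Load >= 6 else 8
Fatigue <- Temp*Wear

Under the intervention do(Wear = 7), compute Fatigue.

The intervention breaks the incoming arrows to Wear: Wear <- |Temp - Load| no longer applies, and Wear = 7.
Temp = -2 if Load >= 6 else 8  [with Load=2]  = 8
Fatigue = Temp*Wear  [with Temp=8, Wear=7]  = 56

56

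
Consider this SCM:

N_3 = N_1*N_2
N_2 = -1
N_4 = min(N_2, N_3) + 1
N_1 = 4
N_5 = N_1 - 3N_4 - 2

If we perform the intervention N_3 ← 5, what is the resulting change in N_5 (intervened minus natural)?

do(N_3=5) replaces the equation N_3 = N_1*N_2 with the constant N_3 = 5.
N_4 = min(N_2, N_3) + 1  [with N_2=-1, N_3=5]  = 0
N_5 = N_1 - 3N_4 - 2  [with N_1=4, N_4=0]  = 2
Without intervention: N_3 = N_1*N_2  [with N_1=4, N_2=-1]  = -4; N_4 = min(N_2, N_3) + 1  [with N_2=-1, N_3=-4]  = -3; N_5 = N_1 - 3N_4 - 2  [with N_1=4, N_4=-3]  = 11.
Change = 2 − 11 = -9.

-9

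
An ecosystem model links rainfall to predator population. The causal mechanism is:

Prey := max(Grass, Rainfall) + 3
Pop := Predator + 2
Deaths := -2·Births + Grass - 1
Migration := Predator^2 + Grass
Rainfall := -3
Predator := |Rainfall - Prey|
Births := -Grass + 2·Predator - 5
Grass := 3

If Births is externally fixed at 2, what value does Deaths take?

The intervention breaks the incoming arrows to Births: Births := -Grass + 2·Predator - 5 no longer applies, and Births = 2.
Deaths = -2·Births + Grass - 1  [with Births=2, Grass=3]  = -2

-2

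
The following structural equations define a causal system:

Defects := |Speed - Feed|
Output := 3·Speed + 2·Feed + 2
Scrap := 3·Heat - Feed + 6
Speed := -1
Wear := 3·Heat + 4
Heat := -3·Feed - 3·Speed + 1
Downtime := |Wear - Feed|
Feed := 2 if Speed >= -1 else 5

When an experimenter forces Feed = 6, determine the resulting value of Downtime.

44

do(Feed=6) replaces the equation Feed := 2 if Speed >= -1 else 5 with the constant Feed = 6.
Heat = -3·Feed - 3·Speed + 1  [with Feed=6, Speed=-1]  = -14
Wear = 3·Heat + 4  [with Heat=-14]  = -38
Downtime = |Wear - Feed|  [with Wear=-38, Feed=6]  = 44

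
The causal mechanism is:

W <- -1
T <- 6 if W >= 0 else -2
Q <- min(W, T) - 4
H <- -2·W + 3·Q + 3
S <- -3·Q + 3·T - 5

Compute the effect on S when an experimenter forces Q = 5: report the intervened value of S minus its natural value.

-33

do(Q=5) replaces the equation Q <- min(W, T) - 4 with the constant Q = 5.
T = 6 if W >= 0 else -2  [with W=-1]  = -2
S = -3·Q + 3·T - 5  [with Q=5, T=-2]  = -26
Without intervention: T = 6 if W >= 0 else -2  [with W=-1]  = -2; Q = min(W, T) - 4  [with W=-1, T=-2]  = -6; S = -3·Q + 3·T - 5  [with Q=-6, T=-2]  = 7.
Change = -26 − 7 = -33.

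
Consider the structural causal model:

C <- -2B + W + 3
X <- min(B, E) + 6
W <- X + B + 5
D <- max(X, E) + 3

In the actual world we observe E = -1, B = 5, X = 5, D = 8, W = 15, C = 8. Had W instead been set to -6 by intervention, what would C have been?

-13

The intervention breaks the incoming arrows to W: W <- X + B + 5 no longer applies, and W = -6.
C = -2B + W + 3  [with B=5, W=-6]  = -13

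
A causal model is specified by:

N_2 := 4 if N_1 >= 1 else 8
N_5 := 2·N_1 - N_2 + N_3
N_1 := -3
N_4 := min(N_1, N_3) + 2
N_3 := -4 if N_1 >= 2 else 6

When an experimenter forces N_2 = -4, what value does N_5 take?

4

do(N_2=-4) replaces the equation N_2 := 4 if N_1 >= 1 else 8 with the constant N_2 = -4.
N_3 = -4 if N_1 >= 2 else 6  [with N_1=-3]  = 6
N_5 = 2·N_1 - N_2 + N_3  [with N_1=-3, N_2=-4, N_3=6]  = 4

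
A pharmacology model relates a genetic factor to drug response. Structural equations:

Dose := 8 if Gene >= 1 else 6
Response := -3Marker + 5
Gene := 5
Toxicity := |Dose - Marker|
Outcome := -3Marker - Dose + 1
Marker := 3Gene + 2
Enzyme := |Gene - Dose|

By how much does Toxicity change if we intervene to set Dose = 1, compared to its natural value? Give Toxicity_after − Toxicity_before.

Under do(Dose=1), the mechanism Dose := 8 if Gene >= 1 else 6 is discarded; Dose is fixed at 1.
Marker = 3Gene + 2  [with Gene=5]  = 17
Toxicity = |Dose - Marker|  [with Dose=1, Marker=17]  = 16
Without intervention: Dose = 8 if Gene >= 1 else 6  [with Gene=5]  = 8; Marker = 3Gene + 2  [with Gene=5]  = 17; Toxicity = |Dose - Marker|  [with Dose=8, Marker=17]  = 9.
Change = 16 − 9 = 7.

7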